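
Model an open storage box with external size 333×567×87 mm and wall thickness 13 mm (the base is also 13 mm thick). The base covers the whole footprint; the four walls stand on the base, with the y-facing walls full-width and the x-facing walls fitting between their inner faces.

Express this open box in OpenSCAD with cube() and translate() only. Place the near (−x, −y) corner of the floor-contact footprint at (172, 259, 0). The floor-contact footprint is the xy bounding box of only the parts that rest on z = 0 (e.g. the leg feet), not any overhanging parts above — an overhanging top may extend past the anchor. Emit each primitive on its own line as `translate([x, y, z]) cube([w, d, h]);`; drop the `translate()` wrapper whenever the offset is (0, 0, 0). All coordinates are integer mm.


translate([172, 259, 0]) cube([333, 567, 13]);
translate([172, 259, 13]) cube([333, 13, 74]);
translate([172, 813, 13]) cube([333, 13, 74]);
translate([172, 272, 13]) cube([13, 541, 74]);
translate([492, 272, 13]) cube([13, 541, 74]);


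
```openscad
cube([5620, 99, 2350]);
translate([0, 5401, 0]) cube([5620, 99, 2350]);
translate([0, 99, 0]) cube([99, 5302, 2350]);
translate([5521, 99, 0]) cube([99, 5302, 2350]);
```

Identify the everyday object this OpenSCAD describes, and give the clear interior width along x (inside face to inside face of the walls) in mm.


A house (or room) frame. The interior width is 5422 mm.

Four 2350 mm walls enclosing a rectangle with no floor or roof — a room or house frame. Outside width is 5620 mm and wall thickness is 99 mm, so the interior width is 5620 − 2 × 99 = 5422 mm.


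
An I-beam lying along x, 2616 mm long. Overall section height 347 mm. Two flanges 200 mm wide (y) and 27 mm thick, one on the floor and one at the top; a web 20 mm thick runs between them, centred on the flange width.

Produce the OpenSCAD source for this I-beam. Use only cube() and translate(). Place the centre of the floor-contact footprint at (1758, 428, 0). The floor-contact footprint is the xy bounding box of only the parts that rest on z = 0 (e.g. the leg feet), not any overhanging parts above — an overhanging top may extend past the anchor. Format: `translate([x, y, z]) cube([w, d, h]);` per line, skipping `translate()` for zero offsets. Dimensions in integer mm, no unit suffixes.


translate([450, 328, 0]) cube([2616, 200, 27]);
translate([450, 418, 27]) cube([2616, 20, 293]);
translate([450, 328, 320]) cube([2616, 200, 27]);


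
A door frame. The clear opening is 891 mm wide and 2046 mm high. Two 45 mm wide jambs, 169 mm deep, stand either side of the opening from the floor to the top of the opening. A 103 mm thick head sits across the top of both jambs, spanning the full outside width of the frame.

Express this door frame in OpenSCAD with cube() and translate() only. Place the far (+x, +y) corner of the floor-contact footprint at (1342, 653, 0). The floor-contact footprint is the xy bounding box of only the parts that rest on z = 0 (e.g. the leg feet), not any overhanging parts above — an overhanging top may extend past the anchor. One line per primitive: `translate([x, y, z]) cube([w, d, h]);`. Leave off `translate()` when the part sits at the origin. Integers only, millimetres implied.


translate([361, 484, 0]) cube([45, 169, 2046]);
translate([1297, 484, 0]) cube([45, 169, 2046]);
translate([361, 484, 2046]) cube([981, 169, 103]);


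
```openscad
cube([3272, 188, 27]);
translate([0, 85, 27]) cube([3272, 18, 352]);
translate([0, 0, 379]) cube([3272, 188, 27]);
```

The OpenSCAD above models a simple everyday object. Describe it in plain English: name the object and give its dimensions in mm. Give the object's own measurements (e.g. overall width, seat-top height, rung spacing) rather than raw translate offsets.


An I-beam lying along x, 3272 mm long. Overall section height 406 mm. Two flanges 188 mm wide (y) and 27 mm thick, one on the floor and one at the top; a web 18 mm thick runs between them, centred on the flange width.


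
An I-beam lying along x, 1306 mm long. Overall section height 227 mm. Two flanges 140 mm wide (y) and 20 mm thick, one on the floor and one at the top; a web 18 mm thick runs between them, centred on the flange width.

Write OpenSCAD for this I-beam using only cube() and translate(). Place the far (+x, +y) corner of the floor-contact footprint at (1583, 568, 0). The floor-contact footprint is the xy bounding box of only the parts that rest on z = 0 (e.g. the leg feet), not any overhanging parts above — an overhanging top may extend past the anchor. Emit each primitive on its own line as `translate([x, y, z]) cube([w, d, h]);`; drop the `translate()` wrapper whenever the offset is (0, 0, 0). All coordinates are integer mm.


translate([277, 428, 0]) cube([1306, 140, 20]);
translate([277, 489, 20]) cube([1306, 18, 187]);
translate([277, 428, 207]) cube([1306, 140, 20]);


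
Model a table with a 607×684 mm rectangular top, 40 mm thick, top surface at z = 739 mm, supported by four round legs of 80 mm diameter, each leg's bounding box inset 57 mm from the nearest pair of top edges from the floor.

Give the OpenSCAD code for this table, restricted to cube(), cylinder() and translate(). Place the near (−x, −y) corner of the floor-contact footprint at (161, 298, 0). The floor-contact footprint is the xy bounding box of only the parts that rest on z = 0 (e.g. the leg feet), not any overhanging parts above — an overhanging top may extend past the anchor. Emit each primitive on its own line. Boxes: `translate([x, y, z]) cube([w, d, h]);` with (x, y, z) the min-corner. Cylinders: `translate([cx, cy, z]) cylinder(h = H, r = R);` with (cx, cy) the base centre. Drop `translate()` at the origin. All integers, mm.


translate([104, 241, 699]) cube([607, 684, 40]);
translate([201, 338, 0]) cylinder(h = 699, r = 40);
translate([614, 338, 0]) cylinder(h = 699, r = 40);
translate([201, 828, 0]) cylinder(h = 699, r = 40);
translate([614, 828, 0]) cylinder(h = 699, r = 40);


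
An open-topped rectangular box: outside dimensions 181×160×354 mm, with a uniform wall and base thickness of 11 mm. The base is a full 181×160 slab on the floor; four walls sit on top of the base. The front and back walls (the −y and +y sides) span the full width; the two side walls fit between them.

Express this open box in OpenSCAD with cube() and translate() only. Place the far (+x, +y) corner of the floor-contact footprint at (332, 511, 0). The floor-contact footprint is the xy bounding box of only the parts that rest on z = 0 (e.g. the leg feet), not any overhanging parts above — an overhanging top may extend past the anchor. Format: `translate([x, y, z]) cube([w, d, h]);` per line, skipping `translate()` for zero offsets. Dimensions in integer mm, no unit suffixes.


translate([151, 351, 0]) cube([181, 160, 11]);
translate([151, 351, 11]) cube([181, 11, 343]);
translate([151, 500, 11]) cube([181, 11, 343]);
translate([151, 362, 11]) cube([11, 138, 343]);
translate([321, 362, 11]) cube([11, 138, 343]);


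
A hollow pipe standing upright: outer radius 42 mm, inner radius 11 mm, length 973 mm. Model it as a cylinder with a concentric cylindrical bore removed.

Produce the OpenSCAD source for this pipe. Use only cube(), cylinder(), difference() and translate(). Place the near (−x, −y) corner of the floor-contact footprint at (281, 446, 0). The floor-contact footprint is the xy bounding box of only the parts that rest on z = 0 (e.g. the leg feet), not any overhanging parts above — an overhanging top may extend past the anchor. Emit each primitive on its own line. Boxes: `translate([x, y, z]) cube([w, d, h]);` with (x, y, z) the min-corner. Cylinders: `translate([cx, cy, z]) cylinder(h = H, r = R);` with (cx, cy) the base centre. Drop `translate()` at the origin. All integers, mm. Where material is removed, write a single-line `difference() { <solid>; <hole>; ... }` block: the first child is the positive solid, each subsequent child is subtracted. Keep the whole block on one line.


difference() { translate([323, 488, 0]) cylinder(h = 973, r = 42); translate([323, 488, 0]) cylinder(h = 973, r = 11); }


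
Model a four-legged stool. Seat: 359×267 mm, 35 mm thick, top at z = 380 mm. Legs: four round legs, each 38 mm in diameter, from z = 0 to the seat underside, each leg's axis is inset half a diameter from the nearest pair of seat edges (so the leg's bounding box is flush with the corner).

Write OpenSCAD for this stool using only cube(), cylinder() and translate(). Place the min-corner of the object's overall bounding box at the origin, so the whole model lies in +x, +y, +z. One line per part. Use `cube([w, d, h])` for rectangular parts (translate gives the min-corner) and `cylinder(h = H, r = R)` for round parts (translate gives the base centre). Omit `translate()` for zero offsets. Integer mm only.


translate([0, 0, 345]) cube([359, 267, 35]);
translate([19, 19, 0]) cylinder(h = 345, r = 19);
translate([340, 19, 0]) cylinder(h = 345, r = 19);
translate([19, 248, 0]) cylinder(h = 345, r = 19);
translate([340, 248, 0]) cylinder(h = 345, r = 19);


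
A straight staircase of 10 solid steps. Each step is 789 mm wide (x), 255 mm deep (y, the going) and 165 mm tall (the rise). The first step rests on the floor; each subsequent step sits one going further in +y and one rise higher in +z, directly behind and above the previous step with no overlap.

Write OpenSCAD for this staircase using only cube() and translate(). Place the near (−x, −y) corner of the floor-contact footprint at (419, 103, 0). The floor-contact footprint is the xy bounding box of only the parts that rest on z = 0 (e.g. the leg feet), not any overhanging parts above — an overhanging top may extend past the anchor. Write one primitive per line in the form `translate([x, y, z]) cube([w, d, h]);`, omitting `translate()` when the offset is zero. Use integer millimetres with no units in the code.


translate([419, 103, 0]) cube([789, 255, 165]);
translate([419, 358, 165]) cube([789, 255, 165]);
translate([419, 613, 330]) cube([789, 255, 165]);
translate([419, 868, 495]) cube([789, 255, 165]);
translate([419, 1123, 660]) cube([789, 255, 165]);
translate([419, 1378, 825]) cube([789, 255, 165]);
translate([419, 1633, 990]) cube([789, 255, 165]);
translate([419, 1888, 1155]) cube([789, 255, 165]);
translate([419, 2143, 1320]) cube([789, 255, 165]);
translate([419, 2398, 1485]) cube([789, 255, 165]);


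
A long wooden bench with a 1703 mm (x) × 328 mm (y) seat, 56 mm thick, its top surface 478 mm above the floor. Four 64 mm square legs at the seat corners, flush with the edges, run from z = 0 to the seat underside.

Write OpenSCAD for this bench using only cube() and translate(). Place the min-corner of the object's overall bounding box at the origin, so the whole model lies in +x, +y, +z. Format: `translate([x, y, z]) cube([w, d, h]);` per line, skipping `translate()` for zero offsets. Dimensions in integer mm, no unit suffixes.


translate([0, 0, 422]) cube([1703, 328, 56]);
cube([64, 64, 422]);
translate([0, 264, 0]) cube([64, 64, 422]);
translate([1639, 0, 0]) cube([64, 64, 422]);
translate([1639, 264, 0]) cube([64, 64, 422]);


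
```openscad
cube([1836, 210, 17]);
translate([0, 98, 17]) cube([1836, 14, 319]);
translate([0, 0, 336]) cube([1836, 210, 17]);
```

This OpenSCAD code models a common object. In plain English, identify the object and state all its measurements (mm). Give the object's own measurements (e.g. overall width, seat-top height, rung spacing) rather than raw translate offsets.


An I-beam lying along x, 1836 mm long. Overall section height 353 mm. Two flanges 210 mm wide (y) and 17 mm thick, one on the floor and one at the top; a web 14 mm thick runs between them, centred on the flange width.


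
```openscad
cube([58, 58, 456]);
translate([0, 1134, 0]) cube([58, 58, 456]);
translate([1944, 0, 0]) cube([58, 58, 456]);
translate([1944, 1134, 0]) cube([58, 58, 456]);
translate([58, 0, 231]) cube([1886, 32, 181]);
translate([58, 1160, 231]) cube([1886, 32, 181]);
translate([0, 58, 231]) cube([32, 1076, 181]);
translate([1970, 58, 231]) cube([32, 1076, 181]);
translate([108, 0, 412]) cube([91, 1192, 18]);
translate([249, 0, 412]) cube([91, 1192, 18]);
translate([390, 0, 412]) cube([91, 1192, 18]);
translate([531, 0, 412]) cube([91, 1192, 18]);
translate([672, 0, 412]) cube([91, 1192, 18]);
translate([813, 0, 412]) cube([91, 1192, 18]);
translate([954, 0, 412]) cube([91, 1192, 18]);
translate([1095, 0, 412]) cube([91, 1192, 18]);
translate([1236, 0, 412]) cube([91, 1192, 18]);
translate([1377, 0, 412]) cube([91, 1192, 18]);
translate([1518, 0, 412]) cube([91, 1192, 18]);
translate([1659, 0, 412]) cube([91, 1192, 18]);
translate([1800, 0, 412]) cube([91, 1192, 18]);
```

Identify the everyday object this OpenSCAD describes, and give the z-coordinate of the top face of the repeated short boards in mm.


A bed frame. The slat-top height is 430 mm.

Four posts, four rails, and a row of slats — a bed frame. Slats sit on the rails at z = 231 + 181 = 412; with slat thickness 18, the top is 430 mm.


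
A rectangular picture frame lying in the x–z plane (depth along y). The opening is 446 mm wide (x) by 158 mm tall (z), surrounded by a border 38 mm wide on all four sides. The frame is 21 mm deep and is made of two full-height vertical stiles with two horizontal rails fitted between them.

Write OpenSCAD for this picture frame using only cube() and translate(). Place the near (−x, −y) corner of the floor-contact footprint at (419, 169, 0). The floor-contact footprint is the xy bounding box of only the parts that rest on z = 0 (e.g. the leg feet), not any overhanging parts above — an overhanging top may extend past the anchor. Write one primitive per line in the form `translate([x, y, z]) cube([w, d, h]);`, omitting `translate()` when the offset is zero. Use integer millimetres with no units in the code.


translate([419, 169, 0]) cube([38, 21, 234]);
translate([903, 169, 0]) cube([38, 21, 234]);
translate([457, 169, 0]) cube([446, 21, 38]);
translate([457, 169, 196]) cube([446, 21, 38]);


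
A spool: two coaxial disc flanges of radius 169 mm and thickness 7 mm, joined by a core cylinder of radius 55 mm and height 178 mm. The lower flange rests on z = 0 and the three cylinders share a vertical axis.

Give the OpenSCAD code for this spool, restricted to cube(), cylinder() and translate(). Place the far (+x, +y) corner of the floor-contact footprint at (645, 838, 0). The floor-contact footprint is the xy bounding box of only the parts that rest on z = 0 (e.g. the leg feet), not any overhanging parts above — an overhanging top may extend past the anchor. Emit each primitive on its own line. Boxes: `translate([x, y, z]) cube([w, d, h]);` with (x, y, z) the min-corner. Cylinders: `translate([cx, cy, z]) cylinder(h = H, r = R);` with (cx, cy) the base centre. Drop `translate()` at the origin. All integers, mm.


translate([476, 669, 0]) cylinder(h = 7, r = 169);
translate([476, 669, 7]) cylinder(h = 178, r = 55);
translate([476, 669, 185]) cylinder(h = 7, r = 169);


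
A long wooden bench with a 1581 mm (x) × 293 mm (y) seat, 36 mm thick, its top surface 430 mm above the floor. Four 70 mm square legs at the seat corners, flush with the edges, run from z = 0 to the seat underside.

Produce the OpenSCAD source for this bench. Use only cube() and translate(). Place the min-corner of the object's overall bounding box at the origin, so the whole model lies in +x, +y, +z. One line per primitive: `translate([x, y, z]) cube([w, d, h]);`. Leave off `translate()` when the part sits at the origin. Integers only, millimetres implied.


// leg_h = 430 − 36 = 394
translate([0, 0, 394]) cube([1581, 293, 36]);
cube([70, 70, 394]);
translate([0, 223, 0]) cube([70, 70, 394]);
translate([1511, 0, 0]) cube([70, 70, 394]);
translate([1511, 223, 0]) cube([70, 70, 394]);


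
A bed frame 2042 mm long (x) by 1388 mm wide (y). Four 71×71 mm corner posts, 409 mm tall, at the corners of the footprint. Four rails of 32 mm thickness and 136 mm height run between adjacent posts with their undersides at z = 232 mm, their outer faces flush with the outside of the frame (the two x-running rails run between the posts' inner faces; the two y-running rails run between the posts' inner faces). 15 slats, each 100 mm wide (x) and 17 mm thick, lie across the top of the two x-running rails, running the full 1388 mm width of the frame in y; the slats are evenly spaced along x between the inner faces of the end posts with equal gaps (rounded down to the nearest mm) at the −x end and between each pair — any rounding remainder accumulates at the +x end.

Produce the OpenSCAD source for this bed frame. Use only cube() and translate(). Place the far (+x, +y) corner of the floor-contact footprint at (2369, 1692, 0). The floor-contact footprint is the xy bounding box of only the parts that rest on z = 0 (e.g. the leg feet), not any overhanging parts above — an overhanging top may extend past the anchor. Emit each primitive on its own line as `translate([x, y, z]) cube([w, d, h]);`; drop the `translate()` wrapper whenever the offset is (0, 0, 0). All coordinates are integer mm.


translate([327, 304, 0]) cube([71, 71, 409]);
translate([327, 1621, 0]) cube([71, 71, 409]);
translate([2298, 304, 0]) cube([71, 71, 409]);
translate([2298, 1621, 0]) cube([71, 71, 409]);
translate([398, 304, 232]) cube([1900, 32, 136]);
translate([398, 1660, 232]) cube([1900, 32, 136]);
translate([327, 375, 232]) cube([32, 1246, 136]);
translate([2337, 375, 232]) cube([32, 1246, 136]);
translate([423, 304, 368]) cube([100, 1388, 17]);
translate([548, 304, 368]) cube([100, 1388, 17]);
translate([673, 304, 368]) cube([100, 1388, 17]);
translate([798, 304, 368]) cube([100, 1388, 17]);
translate([923, 304, 368]) cube([100, 1388, 17]);
translate([1048, 304, 368]) cube([100, 1388, 17]);
translate([1173, 304, 368]) cube([100, 1388, 17]);
translate([1298, 304, 368]) cube([100, 1388, 17]);
translate([1423, 304, 368]) cube([100, 1388, 17]);
translate([1548, 304, 368]) cube([100, 1388, 17]);
translate([1673, 304, 368]) cube([100, 1388, 17]);
translate([1798, 304, 368]) cube([100, 1388, 17]);
translate([1923, 304, 368]) cube([100, 1388, 17]);
translate([2048, 304, 368]) cube([100, 1388, 17]);
translate([2173, 304, 368]) cube([100, 1388, 17]);


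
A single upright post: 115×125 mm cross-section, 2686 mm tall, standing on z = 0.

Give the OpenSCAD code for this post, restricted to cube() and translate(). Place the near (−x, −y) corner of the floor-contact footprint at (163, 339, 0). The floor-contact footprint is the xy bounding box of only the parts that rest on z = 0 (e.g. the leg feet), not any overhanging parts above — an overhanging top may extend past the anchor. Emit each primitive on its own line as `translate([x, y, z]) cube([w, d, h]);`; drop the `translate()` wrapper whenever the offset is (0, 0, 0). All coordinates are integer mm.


translate([163, 339, 0]) cube([115, 125, 2686]);


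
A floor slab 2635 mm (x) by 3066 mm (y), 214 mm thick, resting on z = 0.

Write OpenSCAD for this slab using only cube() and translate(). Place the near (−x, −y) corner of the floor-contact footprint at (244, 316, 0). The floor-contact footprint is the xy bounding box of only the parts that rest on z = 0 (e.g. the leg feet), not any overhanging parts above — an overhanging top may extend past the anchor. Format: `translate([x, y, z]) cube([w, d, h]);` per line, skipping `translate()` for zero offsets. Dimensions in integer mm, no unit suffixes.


translate([244, 316, 0]) cube([2635, 3066, 214]);


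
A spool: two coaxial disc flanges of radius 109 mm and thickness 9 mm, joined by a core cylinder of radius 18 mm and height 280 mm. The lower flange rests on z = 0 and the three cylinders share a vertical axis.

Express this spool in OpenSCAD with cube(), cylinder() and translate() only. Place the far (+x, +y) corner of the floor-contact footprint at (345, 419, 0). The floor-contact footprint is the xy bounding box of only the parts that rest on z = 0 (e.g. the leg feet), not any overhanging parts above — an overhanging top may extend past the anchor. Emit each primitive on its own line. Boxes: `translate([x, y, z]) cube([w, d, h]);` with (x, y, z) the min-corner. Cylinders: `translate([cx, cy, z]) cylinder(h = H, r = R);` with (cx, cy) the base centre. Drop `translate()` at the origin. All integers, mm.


translate([236, 310, 0]) cylinder(h = 9, r = 109);
translate([236, 310, 9]) cylinder(h = 280, r = 18);
translate([236, 310, 289]) cylinder(h = 9, r = 109);


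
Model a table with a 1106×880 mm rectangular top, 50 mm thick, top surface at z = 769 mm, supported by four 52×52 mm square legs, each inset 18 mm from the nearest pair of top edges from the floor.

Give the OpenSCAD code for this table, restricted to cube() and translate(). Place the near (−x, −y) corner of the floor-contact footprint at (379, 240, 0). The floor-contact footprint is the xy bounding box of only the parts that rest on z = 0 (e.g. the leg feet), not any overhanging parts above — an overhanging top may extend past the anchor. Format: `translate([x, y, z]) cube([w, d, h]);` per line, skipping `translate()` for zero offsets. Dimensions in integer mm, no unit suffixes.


translate([361, 222, 719]) cube([1106, 880, 50]);
translate([379, 240, 0]) cube([52, 52, 719]);
translate([1397, 240, 0]) cube([52, 52, 719]);
translate([379, 1032, 0]) cube([52, 52, 719]);
translate([1397, 1032, 0]) cube([52, 52, 719]);


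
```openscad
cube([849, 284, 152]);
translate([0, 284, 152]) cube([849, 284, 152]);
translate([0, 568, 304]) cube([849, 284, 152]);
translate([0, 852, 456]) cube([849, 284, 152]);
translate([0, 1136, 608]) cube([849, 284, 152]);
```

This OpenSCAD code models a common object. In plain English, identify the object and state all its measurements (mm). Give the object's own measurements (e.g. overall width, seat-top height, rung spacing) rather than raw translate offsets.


A straight staircase of 5 solid steps. Each step is 849 mm wide (x), 284 mm deep (y, the going) and 152 mm tall (the rise). The first step rests on the floor; each subsequent step sits one going further in +y and one rise higher in +z, directly behind and above the previous step with no overlap.


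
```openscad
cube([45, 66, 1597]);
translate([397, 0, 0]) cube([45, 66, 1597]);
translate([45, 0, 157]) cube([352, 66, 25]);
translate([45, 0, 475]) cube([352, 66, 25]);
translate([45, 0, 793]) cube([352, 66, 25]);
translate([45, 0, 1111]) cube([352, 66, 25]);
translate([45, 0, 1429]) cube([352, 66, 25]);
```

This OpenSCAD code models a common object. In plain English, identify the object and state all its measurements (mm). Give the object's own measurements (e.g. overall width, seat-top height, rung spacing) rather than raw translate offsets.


A straight ladder. Two 45×66 mm vertical rails, 1597 mm tall, stand 442 mm apart (outside-to-outside) with their front faces coplanar on the −y side. 5 rungs, each 66 mm deep and 25 mm tall, span between the inner faces of the rails, front faces flush with the rails. The lowest rung's underside is at z = 157 mm and rungs are spaced 318 mm apart (underside to underside).


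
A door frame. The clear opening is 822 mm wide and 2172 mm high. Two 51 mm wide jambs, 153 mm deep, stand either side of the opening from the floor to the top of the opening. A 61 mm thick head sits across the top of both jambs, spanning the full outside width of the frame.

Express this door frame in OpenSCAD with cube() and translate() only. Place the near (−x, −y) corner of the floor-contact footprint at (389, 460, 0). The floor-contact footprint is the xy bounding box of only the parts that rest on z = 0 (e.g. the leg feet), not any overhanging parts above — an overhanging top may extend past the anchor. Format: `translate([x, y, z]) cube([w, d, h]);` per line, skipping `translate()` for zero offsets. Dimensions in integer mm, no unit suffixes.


translate([389, 460, 0]) cube([51, 153, 2172]);
translate([1262, 460, 0]) cube([51, 153, 2172]);
translate([389, 460, 2172]) cube([924, 153, 61]);


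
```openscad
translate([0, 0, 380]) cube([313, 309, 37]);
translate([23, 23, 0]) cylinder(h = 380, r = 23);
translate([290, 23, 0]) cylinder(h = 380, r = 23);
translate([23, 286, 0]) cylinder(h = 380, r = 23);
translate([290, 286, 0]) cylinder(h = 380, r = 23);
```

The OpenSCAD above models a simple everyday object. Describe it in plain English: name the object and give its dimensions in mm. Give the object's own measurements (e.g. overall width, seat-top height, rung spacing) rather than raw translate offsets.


A simple wooden stool: a rectangular seat 313 mm (x) by 309 mm (y), 37 mm thick, top face at z = 417 mm, on four round legs, each 46 mm in diameter. The legs rest on z = 0, each leg's axis is inset half a diameter from the nearest pair of seat edges (so the leg's bounding box is flush with the corner).


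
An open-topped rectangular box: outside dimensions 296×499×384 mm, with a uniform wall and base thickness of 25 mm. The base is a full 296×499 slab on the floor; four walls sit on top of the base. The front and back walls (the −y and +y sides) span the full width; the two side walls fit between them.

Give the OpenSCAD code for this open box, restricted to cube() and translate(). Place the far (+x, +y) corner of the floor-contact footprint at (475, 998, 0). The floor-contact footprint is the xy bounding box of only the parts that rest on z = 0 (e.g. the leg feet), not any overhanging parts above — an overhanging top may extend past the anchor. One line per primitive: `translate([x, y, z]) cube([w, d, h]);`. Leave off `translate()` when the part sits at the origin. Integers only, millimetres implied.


translate([179, 499, 0]) cube([296, 499, 25]);
translate([179, 499, 25]) cube([296, 25, 359]);
translate([179, 973, 25]) cube([296, 25, 359]);
translate([179, 524, 25]) cube([25, 449, 359]);
translate([450, 524, 25]) cube([25, 449, 359]);


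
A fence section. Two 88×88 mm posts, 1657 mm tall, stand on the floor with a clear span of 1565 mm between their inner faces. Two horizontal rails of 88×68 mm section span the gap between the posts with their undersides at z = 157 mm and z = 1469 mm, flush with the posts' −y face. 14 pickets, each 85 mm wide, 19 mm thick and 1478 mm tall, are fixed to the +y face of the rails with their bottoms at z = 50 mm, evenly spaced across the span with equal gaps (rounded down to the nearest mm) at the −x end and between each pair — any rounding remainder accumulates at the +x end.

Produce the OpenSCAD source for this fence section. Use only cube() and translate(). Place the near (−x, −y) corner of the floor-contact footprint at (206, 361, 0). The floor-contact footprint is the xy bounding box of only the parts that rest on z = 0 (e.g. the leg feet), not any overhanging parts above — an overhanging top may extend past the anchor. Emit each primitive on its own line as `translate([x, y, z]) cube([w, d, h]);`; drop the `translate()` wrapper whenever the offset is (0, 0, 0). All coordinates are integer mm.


translate([206, 361, 0]) cube([88, 88, 1657]);
translate([1859, 361, 0]) cube([88, 88, 1657]);
translate([294, 361, 157]) cube([1565, 88, 68]);
translate([294, 361, 1469]) cube([1565, 88, 68]);
translate([319, 449, 50]) cube([85, 19, 1478]);
translate([429, 449, 50]) cube([85, 19, 1478]);
translate([539, 449, 50]) cube([85, 19, 1478]);
translate([649, 449, 50]) cube([85, 19, 1478]);
translate([759, 449, 50]) cube([85, 19, 1478]);
translate([869, 449, 50]) cube([85, 19, 1478]);
translate([979, 449, 50]) cube([85, 19, 1478]);
translate([1089, 449, 50]) cube([85, 19, 1478]);
translate([1199, 449, 50]) cube([85, 19, 1478]);
translate([1309, 449, 50]) cube([85, 19, 1478]);
translate([1419, 449, 50]) cube([85, 19, 1478]);
translate([1529, 449, 50]) cube([85, 19, 1478]);
translate([1639, 449, 50]) cube([85, 19, 1478]);
translate([1749, 449, 50]) cube([85, 19, 1478]);


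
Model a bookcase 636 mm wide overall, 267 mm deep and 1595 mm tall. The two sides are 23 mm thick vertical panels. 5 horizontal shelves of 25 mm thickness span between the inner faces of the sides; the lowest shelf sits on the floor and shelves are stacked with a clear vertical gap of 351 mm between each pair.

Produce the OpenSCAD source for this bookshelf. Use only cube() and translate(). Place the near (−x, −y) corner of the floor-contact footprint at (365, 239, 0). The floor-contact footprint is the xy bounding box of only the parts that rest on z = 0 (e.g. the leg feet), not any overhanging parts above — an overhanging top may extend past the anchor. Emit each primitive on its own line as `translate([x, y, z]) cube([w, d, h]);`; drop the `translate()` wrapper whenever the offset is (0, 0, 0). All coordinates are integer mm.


translate([365, 239, 0]) cube([23, 267, 1595]);
translate([978, 239, 0]) cube([23, 267, 1595]);
translate([388, 239, 0]) cube([590, 267, 25]);
translate([388, 239, 376]) cube([590, 267, 25]);
translate([388, 239, 752]) cube([590, 267, 25]);
translate([388, 239, 1128]) cube([590, 267, 25]);
translate([388, 239, 1504]) cube([590, 267, 25]);


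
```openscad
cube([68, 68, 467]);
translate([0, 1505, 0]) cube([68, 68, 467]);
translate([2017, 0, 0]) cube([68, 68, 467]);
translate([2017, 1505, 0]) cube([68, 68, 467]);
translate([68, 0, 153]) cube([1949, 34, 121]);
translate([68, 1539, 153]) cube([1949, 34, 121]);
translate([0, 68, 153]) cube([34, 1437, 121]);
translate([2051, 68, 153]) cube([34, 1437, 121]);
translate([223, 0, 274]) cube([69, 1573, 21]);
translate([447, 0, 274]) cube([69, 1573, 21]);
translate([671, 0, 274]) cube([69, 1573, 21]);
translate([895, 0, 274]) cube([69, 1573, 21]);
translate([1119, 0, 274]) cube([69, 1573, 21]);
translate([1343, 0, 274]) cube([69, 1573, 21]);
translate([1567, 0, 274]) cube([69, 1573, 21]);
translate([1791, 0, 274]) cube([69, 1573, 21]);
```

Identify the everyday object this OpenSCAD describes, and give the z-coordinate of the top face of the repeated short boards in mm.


A bed frame. The slat-top height is 295 mm.

Four posts, four rails, and a row of slats — a bed frame. Slats sit on the rails at z = 153 + 121 = 274; with slat thickness 21, the top is 295 mm.


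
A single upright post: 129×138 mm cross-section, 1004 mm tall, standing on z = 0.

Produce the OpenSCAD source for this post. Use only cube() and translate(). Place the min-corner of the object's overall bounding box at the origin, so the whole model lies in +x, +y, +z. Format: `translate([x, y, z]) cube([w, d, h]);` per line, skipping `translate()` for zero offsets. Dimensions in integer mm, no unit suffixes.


cube([129, 138, 1004]);


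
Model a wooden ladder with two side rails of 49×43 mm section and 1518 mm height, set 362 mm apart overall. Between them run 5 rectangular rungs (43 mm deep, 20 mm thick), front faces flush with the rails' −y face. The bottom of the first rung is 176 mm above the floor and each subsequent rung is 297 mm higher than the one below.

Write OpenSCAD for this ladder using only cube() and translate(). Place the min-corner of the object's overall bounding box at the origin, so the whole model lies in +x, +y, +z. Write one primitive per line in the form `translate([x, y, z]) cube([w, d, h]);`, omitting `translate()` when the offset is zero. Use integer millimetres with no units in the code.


cube([49, 43, 1518]);
translate([313, 0, 0]) cube([49, 43, 1518]);
translate([49, 0, 176]) cube([264, 43, 20]);
translate([49, 0, 473]) cube([264, 43, 20]);
translate([49, 0, 770]) cube([264, 43, 20]);
translate([49, 0, 1067]) cube([264, 43, 20]);
translate([49, 0, 1364]) cube([264, 43, 20]);


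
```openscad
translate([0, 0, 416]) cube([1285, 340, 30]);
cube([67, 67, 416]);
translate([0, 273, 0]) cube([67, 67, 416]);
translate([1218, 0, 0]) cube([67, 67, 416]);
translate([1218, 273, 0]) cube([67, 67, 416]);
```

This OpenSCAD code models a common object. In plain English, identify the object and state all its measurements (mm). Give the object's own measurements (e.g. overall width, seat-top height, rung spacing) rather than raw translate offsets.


A bench: a 1285×340 mm seat slab, 30 mm thick, top at z = 446 mm, on four 67×67 mm square legs flush with the seat corners and standing on z = 0.


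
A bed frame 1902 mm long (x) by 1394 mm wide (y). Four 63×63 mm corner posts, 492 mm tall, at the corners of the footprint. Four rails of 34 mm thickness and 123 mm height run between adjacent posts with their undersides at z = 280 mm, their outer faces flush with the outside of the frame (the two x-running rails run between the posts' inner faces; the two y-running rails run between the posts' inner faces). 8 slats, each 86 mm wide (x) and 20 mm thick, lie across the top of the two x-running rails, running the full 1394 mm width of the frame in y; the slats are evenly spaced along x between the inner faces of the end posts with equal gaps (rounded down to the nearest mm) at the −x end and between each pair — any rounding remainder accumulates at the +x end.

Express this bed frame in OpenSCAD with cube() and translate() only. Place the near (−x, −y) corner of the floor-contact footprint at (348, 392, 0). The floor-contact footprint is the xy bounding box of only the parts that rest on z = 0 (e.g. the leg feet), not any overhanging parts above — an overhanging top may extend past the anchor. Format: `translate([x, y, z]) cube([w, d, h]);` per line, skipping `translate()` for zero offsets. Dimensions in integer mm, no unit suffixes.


// slat z = rail_z + rail_h = 280 + 123 = 403
// slat gap = ⌊(1776 − 8·86) / 9⌋ = 120
translate([348, 392, 0]) cube([63, 63, 492]);
translate([348, 1723, 0]) cube([63, 63, 492]);
translate([2187, 392, 0]) cube([63, 63, 492]);
translate([2187, 1723, 0]) cube([63, 63, 492]);
translate([411, 392, 280]) cube([1776, 34, 123]);
translate([411, 1752, 280]) cube([1776, 34, 123]);
translate([348, 455, 280]) cube([34, 1268, 123]);
translate([2216, 455, 280]) cube([34, 1268, 123]);
translate([531, 392, 403]) cube([86, 1394, 20]);
translate([737, 392, 403]) cube([86, 1394, 20]);
translate([943, 392, 403]) cube([86, 1394, 20]);
translate([1149, 392, 403]) cube([86, 1394, 20]);
translate([1355, 392, 403]) cube([86, 1394, 20]);
translate([1561, 392, 403]) cube([86, 1394, 20]);
translate([1767, 392, 403]) cube([86, 1394, 20]);
translate([1973, 392, 403]) cube([86, 1394, 20]);


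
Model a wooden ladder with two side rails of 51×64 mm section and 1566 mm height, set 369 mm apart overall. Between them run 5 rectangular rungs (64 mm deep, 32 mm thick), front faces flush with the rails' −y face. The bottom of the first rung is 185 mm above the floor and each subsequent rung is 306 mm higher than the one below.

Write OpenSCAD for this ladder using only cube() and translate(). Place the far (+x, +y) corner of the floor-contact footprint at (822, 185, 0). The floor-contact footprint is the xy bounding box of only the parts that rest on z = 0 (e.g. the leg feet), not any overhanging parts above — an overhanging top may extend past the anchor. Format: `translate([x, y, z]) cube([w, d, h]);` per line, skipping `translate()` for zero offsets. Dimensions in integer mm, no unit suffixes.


// rung span = 369 - 2*51 = 267
// rung[k] z = 185 + k*306
translate([453, 121, 0]) cube([51, 64, 1566]);
translate([771, 121, 0]) cube([51, 64, 1566]);
translate([504, 121, 185]) cube([267, 64, 32]);
translate([504, 121, 491]) cube([267, 64, 32]);
translate([504, 121, 797]) cube([267, 64, 32]);
translate([504, 121, 1103]) cube([267, 64, 32]);
translate([504, 121, 1409]) cube([267, 64, 32]);


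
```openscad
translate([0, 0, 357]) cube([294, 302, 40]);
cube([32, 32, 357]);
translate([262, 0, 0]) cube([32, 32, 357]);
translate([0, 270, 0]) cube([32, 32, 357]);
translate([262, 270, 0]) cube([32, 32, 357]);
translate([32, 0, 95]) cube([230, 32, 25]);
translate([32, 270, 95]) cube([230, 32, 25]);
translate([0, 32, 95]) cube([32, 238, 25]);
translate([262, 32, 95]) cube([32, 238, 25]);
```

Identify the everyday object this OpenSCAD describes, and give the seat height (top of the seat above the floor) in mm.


A stool. The seat height is 397 mm.

A 294×302×40 slab at z = 357 on four corner posts — a stool. The seat top is 357 + 40 = 397 mm.


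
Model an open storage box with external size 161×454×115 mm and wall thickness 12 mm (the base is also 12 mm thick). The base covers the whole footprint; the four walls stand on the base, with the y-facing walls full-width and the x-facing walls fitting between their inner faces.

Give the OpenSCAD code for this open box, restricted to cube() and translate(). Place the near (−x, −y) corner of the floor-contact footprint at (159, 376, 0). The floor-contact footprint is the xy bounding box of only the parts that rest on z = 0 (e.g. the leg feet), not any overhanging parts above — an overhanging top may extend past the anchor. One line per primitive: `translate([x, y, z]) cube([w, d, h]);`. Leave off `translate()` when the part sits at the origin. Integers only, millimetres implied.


translate([159, 376, 0]) cube([161, 454, 12]);
translate([159, 376, 12]) cube([161, 12, 103]);
translate([159, 818, 12]) cube([161, 12, 103]);
translate([159, 388, 12]) cube([12, 430, 103]);
translate([308, 388, 12]) cube([12, 430, 103]);


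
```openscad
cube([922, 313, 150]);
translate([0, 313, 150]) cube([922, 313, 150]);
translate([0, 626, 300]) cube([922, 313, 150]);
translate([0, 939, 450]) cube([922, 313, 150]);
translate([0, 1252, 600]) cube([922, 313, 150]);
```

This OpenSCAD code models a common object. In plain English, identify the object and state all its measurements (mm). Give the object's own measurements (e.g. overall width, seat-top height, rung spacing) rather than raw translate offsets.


A straight staircase of 5 solid steps. Each step is 922 mm wide (x), 313 mm deep (y, the going) and 150 mm tall (the rise). The first step rests on the floor; each subsequent step sits one going further in +y and one rise higher in +z, directly behind and above the previous step with no overlap.


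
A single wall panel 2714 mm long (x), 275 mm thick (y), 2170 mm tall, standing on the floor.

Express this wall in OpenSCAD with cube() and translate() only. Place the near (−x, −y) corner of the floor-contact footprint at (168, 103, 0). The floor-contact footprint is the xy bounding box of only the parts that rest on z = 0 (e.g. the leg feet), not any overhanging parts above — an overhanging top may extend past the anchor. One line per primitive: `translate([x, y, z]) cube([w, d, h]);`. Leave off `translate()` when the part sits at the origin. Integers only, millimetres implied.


translate([168, 103, 0]) cube([2714, 275, 2170]);


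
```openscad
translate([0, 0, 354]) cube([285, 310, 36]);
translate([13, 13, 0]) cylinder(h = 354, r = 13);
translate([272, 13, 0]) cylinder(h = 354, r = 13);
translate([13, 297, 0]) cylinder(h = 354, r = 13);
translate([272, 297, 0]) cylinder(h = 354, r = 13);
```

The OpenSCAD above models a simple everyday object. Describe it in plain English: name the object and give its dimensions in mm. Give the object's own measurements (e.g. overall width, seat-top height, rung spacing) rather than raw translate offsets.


A four-legged stool. The seat is a 285×310×36 mm slab whose top surface is at z = 390 mm; four round legs, each 26 mm in diameter, run from the floor (z = 0) to the underside of the seat, each leg's axis is inset half a diameter from the nearest pair of seat edges (so the leg's bounding box is flush with the corner).


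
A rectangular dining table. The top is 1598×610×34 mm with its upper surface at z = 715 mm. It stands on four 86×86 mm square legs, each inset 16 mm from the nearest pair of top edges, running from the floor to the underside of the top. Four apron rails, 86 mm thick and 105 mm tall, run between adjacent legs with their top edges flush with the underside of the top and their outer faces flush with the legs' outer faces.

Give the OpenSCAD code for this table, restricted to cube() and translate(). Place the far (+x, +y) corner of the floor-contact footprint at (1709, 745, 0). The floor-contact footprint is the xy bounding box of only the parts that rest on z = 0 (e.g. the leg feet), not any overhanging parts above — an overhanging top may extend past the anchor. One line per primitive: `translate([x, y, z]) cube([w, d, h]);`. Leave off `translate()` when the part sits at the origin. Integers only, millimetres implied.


translate([127, 151, 681]) cube([1598, 610, 34]);
translate([143, 167, 0]) cube([86, 86, 681]);
translate([1623, 167, 0]) cube([86, 86, 681]);
translate([143, 659, 0]) cube([86, 86, 681]);
translate([1623, 659, 0]) cube([86, 86, 681]);
translate([229, 167, 576]) cube([1394, 86, 105]);
translate([229, 659, 576]) cube([1394, 86, 105]);
translate([143, 253, 576]) cube([86, 406, 105]);
translate([1623, 253, 576]) cube([86, 406, 105]);
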